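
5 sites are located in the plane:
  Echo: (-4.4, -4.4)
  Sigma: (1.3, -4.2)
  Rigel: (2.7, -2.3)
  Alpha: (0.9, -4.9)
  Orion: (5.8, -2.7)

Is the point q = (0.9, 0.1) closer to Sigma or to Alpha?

Compare squared distances:
d²(q, Sigma) = (0.9−1.3)² + (0.1−(-4.2))² = 0.16 + 18.49 = 18.65
d²(q, Alpha) = (0.9−0.9)² + (0.1−(-4.9))² = 0 + 25 = 25
18.65 < 25, so Sigma is closer.

Sigma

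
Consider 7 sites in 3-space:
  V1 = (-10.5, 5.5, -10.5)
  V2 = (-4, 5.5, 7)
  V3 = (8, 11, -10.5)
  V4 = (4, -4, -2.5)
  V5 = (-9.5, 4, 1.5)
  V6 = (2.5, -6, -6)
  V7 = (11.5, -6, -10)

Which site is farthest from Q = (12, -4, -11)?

V5

Squared Euclidean distances:
|QV1|² = (12−(-10.5))² + (-4−5.5)² + (-11−(-10.5))² = 506.25 + 90.25 + 0.25 = 596.75
|QV2|² = (12−(-4))² + (-4−5.5)² + (-11−7)² = 256 + 90.25 + 324 = 670.25
|QV3|² = (12−8)² + (-4−11)² + (-11−(-10.5))² = 16 + 225 + 0.25 = 241.25
|QV4|² = (12−4)² + (-4−(-4))² + (-11−(-2.5))² = 64 + 0 + 72.25 = 136.25
|QV5|² = (12−(-9.5))² + (-4−4)² + (-11−1.5)² = 462.25 + 64 + 156.25 = 682.5
|QV6|² = (12−2.5)² + (-4−(-6))² + (-11−(-6))² = 90.25 + 4 + 25 = 119.25
|QV7|² = (12−11.5)² + (-4−(-6))² + (-11−(-10))² = 0.25 + 4 + 1 = 5.25
The largest is to V5.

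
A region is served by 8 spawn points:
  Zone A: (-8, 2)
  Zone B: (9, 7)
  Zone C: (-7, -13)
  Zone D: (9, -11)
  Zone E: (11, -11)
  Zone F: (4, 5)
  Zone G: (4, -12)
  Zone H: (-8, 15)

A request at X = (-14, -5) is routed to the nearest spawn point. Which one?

Squared Euclidean distances:
d²(X, Zone A) = 36 + 49 = 85
d²(X, Zone B) = 529 + 144 = 673
d²(X, Zone C) = 49 + 64 = 113
d²(X, Zone D) = 529 + 36 = 565
d²(X, Zone E) = 625 + 36 = 661
d²(X, Zone F) = 324 + 100 = 424
d²(X, Zone G) = 324 + 49 = 373
d²(X, Zone H) = 36 + 400 = 436
The smallest is to Zone A, so X lies in the Voronoi region of Zone A.

Zone A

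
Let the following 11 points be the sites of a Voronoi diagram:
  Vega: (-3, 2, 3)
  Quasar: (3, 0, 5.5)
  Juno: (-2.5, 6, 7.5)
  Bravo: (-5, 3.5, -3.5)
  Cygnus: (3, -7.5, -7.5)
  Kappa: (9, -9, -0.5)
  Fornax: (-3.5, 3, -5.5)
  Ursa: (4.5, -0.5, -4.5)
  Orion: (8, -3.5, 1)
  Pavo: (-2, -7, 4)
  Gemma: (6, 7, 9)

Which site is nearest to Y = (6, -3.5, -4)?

Ursa

Compare squared distances (the ordering matches that of the actual distances):
d²(Y, Vega) = (6−(-3))² + (-3.5−2)² + (-4−3)² = 81 + 30.25 + 49 = 160.25
d²(Y, Quasar) = (6−3)² + (-3.5−0)² + (-4−5.5)² = 9 + 12.25 + 90.25 = 111.5
d²(Y, Juno) = (6−(-2.5))² + (-3.5−6)² + (-4−7.5)² = 72.25 + 90.25 + 132.25 = 294.75
d²(Y, Bravo) = (6−(-5))² + (-3.5−3.5)² + (-4−(-3.5))² = 121 + 49 + 0.25 = 170.25
d²(Y, Cygnus) = (6−3)² + (-3.5−(-7.5))² + (-4−(-7.5))² = 9 + 16 + 12.25 = 37.25
d²(Y, Kappa) = (6−9)² + (-3.5−(-9))² + (-4−(-0.5))² = 9 + 30.25 + 12.25 = 51.5
d²(Y, Fornax) = (6−(-3.5))² + (-3.5−3)² + (-4−(-5.5))² = 90.25 + 42.25 + 2.25 = 134.75
d²(Y, Ursa) = (6−4.5)² + (-3.5−(-0.5))² + (-4−(-4.5))² = 2.25 + 9 + 0.25 = 11.5
d²(Y, Orion) = (6−8)² + (-3.5−(-3.5))² + (-4−1)² = 4 + 0 + 25 = 29
d²(Y, Pavo) = (6−(-2))² + (-3.5−(-7))² + (-4−4)² = 64 + 12.25 + 64 = 140.25
d²(Y, Gemma) = (6−6)² + (-3.5−7)² + (-4−9)² = 0 + 110.25 + 169 = 279.25
Minimum is at Ursa.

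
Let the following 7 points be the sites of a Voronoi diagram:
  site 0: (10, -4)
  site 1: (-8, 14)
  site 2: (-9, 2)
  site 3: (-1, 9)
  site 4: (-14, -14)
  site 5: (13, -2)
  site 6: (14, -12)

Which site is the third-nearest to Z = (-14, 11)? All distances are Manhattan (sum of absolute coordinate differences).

d(Z, site 0) = |-14−10| + |11−(-4)| = 24 + 15 = 39
d(Z, site 1) = |-14−(-8)| + |11−14| = 6 + 3 = 9
d(Z, site 2) = |-14−(-9)| + |11−2| = 5 + 9 = 14
d(Z, site 3) = |-14−(-1)| + |11−9| = 13 + 2 = 15
d(Z, site 4) = |-14−(-14)| + |11−(-14)| = 0 + 25 = 25
d(Z, site 5) = |-14−13| + |11−(-2)| = 27 + 13 = 40
d(Z, site 6) = |-14−14| + |11−(-12)| = 28 + 23 = 51
Sorted ascending: site 1, site 2, site 3, site 4, … — the third-nearest is site 3.

site 3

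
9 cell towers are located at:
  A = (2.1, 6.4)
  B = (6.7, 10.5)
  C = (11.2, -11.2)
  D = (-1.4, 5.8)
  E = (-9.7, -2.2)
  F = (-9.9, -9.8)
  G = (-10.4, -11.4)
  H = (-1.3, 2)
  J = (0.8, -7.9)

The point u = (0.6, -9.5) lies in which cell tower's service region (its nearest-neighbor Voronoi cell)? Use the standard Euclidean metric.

Squared Euclidean distances:
|uA|² = 2.25 + 252.81 = 255.06
|uB|² = 37.21 + 400 = 437.21
|uC|² = 112.36 + 2.89 = 115.25
|uD|² = 4 + 234.09 = 238.09
|uE|² = 106.09 + 53.29 = 159.38
|uF|² = 110.25 + 0.09 = 110.34
|uG|² = 121 + 3.61 = 124.61
|uH|² = 3.61 + 132.25 = 135.86
|uJ|² = 0.04 + 2.56 = 2.6
J is nearest.

J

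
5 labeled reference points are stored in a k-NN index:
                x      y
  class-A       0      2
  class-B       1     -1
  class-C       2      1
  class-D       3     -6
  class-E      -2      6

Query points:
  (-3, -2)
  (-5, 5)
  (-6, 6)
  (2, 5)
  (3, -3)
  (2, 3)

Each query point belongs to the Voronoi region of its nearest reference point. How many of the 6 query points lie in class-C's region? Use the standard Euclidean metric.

1

(-3, -2) — d² to each: class-A:25, class-B:17, class-C:34, class-D:52, class-E:65 → nearest is class-B
(-5, 5) — d² to each: class-A:34, class-B:72, class-C:65, class-D:185, class-E:10 → nearest is class-E
(-6, 6) — d² to each: class-A:52, class-B:98, class-C:89, class-D:225, class-E:16 → nearest is class-E
(2, 5) — d² to each: class-A:13, class-B:37, class-C:16, class-D:122, class-E:17 → nearest is class-A
(3, -3) — d² to each: class-A:34, class-B:8, class-C:17, class-D:9, class-E:106 → nearest is class-B
(2, 3) — d² to each: class-A:5, class-B:17, class-C:4, class-D:82, class-E:25 → nearest is class-C
1 of the 6 points has class-C as nearest.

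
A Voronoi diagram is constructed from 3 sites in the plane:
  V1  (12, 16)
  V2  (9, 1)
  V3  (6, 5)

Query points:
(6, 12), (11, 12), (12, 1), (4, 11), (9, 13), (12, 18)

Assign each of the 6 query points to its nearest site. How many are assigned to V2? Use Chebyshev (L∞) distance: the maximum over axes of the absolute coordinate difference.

(6, 12) — d to each: V1:6, V2:11, V3:7 → nearest is V1
(11, 12) — d to each: V1:4, V2:11, V3:7 → nearest is V1
(12, 1) — d to each: V1:15, V2:3, V3:6 → nearest is V2
(4, 11) — d to each: V1:8, V2:10, V3:6 → nearest is V3
(9, 13) — d to each: V1:3, V2:12, V3:8 → nearest is V1
(12, 18) — d to each: V1:2, V2:17, V3:13 → nearest is V1
1 of the 6 points has V2 as nearest.

1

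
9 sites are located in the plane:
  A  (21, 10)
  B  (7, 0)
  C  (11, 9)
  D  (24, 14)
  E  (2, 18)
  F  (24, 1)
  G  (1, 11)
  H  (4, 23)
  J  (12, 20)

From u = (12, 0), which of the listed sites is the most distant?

Since √ is increasing, it suffices to compare squared distances:
|uA|² = 81 + 100 = 181
|uB|² = 25 + 0 = 25
|uC|² = 1 + 81 = 82
|uD|² = 144 + 196 = 340
|uE|² = 100 + 324 = 424
|uF|² = 144 + 1 = 145
|uG|² = 121 + 121 = 242
|uH|² = 64 + 529 = 593
|uJ|² = 0 + 400 = 400
The largest is to H.

H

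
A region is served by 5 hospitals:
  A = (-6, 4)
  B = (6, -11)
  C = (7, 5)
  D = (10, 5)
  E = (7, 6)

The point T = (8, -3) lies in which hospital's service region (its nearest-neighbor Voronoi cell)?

C

Since √ is increasing, it suffices to compare squared distances:
|TA|² = (8−(-6))² + (-3−4)² = 196 + 49 = 245
|TB|² = (8−6)² + (-3−(-11))² = 4 + 64 = 68
|TC|² = (8−7)² + (-3−5)² = 1 + 64 = 65
|TD|² = (8−10)² + (-3−5)² = 4 + 64 = 68
|TE|² = (8−7)² + (-3−6)² = 1 + 81 = 82
C is nearest.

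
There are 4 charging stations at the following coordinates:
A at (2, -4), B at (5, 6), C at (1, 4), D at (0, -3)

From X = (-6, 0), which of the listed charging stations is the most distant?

Since √ is increasing, it suffices to compare squared distances:
|XA|² = (-6−2)² + (0−(-4))² = 64 + 16 = 80
|XB|² = (-6−5)² + (0−6)² = 121 + 36 = 157
|XC|² = (-6−1)² + (0−4)² = 49 + 16 = 65
|XD|² = (-6−0)² + (0−(-3))² = 36 + 9 = 45
The largest is to B.

B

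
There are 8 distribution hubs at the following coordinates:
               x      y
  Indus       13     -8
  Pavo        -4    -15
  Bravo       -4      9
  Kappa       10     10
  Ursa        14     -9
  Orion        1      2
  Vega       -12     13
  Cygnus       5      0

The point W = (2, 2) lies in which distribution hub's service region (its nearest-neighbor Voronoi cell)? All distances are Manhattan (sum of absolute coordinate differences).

d(W, Indus) = 11 + 10 = 21
d(W, Pavo) = 6 + 17 = 23
d(W, Bravo) = 6 + 7 = 13
d(W, Kappa) = 8 + 8 = 16
d(W, Ursa) = 12 + 11 = 23
d(W, Orion) = 1 + 0 = 1
d(W, Vega) = 14 + 11 = 25
d(W, Cygnus) = 3 + 2 = 5
Orion is nearest.

Orion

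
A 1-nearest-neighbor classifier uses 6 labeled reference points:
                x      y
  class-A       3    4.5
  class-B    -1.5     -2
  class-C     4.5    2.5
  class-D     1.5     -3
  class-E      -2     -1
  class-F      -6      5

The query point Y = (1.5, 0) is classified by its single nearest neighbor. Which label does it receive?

Squared Euclidean distances:
d²(Y, class-A) = (1.5−3)² + (0−4.5)² = 2.25 + 20.25 = 22.5
d²(Y, class-B) = (1.5−(-1.5))² + (0−(-2))² = 9 + 4 = 13
d²(Y, class-C) = (1.5−4.5)² + (0−2.5)² = 9 + 6.25 = 15.25
d²(Y, class-D) = (1.5−1.5)² + (0−(-3))² = 0 + 9 = 9
d²(Y, class-E) = (1.5−(-2))² + (0−(-1))² = 12.25 + 1 = 13.25
d²(Y, class-F) = (1.5−(-6))² + (0−5)² = 56.25 + 25 = 81.25
Minimum is at class-D.

class-D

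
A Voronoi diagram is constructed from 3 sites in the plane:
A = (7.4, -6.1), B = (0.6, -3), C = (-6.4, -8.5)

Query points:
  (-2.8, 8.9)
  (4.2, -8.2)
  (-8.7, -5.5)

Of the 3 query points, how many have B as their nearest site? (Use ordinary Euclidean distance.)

(-2.8, 8.9) — d² to each: A:329.04, B:153.17, C:315.72 → nearest is B
(4.2, -8.2) — d² to each: A:14.65, B:40, C:112.45 → nearest is A
(-8.7, -5.5) — d² to each: A:259.57, B:92.74, C:14.29 → nearest is C
1 of the 3 points has B as nearest.

1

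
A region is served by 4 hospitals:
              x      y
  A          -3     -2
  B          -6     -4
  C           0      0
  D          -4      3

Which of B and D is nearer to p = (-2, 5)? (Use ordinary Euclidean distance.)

D

Compare squared distances:
|pB|² = (-2−(-6))² + (5−(-4))² = 16 + 81 = 97
|pD|² = (-2−(-4))² + (5−3)² = 4 + 4 = 8
97 > 8, so D is closer.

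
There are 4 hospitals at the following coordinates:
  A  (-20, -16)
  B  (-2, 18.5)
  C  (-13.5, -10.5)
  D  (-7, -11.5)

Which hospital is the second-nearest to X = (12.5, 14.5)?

D

Since √ is increasing, it suffices to compare squared distances:
|XA|² = 1056.25 + 930.25 = 1986.5
|XB|² = 210.25 + 16 = 226.25
|XC|² = 676 + 625 = 1301
|XD|² = 380.25 + 676 = 1056.25
Sorted ascending: B, D, C, … — the second-nearest is D.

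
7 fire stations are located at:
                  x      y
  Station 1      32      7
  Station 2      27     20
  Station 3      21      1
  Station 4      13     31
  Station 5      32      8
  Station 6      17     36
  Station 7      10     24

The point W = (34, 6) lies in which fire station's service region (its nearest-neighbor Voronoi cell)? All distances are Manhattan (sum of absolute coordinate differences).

Station 1

d(W, Station 1) = |34−32| + |6−7| = 2 + 1 = 3
d(W, Station 2) = |34−27| + |6−20| = 7 + 14 = 21
d(W, Station 3) = |34−21| + |6−1| = 13 + 5 = 18
d(W, Station 4) = |34−13| + |6−31| = 21 + 25 = 46
d(W, Station 5) = |34−32| + |6−8| = 2 + 2 = 4
d(W, Station 6) = |34−17| + |6−36| = 17 + 30 = 47
d(W, Station 7) = |34−10| + |6−24| = 24 + 18 = 42
The smallest is to Station 1, so W lies in the Voronoi region of Station 1.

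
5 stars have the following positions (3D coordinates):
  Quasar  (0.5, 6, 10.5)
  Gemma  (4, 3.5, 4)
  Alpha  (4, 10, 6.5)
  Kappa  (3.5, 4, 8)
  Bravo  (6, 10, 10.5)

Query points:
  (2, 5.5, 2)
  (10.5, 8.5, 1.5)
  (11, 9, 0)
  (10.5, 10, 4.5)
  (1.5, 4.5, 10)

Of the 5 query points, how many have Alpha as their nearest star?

3

(2, 5.5, 2) — d² to each: Quasar:74.75, Gemma:12, Alpha:44.5, Kappa:40.5, Bravo:108.5 → nearest is Gemma
(10.5, 8.5, 1.5) — d² to each: Quasar:187.25, Gemma:73.5, Alpha:69.5, Kappa:111.5, Bravo:103.5 → nearest is Alpha
(11, 9, 0) — d² to each: Quasar:229.5, Gemma:95.25, Alpha:92.25, Kappa:145.25, Bravo:136.25 → nearest is Alpha
(10.5, 10, 4.5) — d² to each: Quasar:152, Gemma:84.75, Alpha:46.25, Kappa:97.25, Bravo:56.25 → nearest is Alpha
(1.5, 4.5, 10) — d² to each: Quasar:3.5, Gemma:43.25, Alpha:48.75, Kappa:8.25, Bravo:50.75 → nearest is Quasar
3 of the 5 points have Alpha as nearest.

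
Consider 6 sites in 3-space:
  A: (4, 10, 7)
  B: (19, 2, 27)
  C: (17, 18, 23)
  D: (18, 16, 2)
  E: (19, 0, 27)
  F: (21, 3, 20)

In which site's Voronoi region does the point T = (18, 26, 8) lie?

Since √ is increasing, it suffices to compare squared distances:
|TA|² = (18−4)² + (26−10)² + (8−7)² = 196 + 256 + 1 = 453
|TB|² = (18−19)² + (26−2)² + (8−27)² = 1 + 576 + 361 = 938
|TC|² = (18−17)² + (26−18)² + (8−23)² = 1 + 64 + 225 = 290
|TD|² = (18−18)² + (26−16)² + (8−2)² = 0 + 100 + 36 = 136
|TE|² = (18−19)² + (26−0)² + (8−27)² = 1 + 676 + 361 = 1038
|TF|² = (18−21)² + (26−3)² + (8−20)² = 9 + 529 + 144 = 682
The smallest is to D, so T lies in the Voronoi region of D.

D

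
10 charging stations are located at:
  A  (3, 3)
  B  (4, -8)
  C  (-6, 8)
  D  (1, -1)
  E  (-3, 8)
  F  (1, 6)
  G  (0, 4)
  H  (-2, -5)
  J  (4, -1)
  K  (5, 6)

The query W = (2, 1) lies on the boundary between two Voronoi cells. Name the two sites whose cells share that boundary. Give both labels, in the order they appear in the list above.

A and D

Squared distances from W to each site:
|WA|² = 1 + 4 = 5
|WB|² = 4 + 81 = 85
|WC|² = 64 + 49 = 113
|WD|² = 1 + 4 = 5
|WE|² = 25 + 49 = 74
|WF|² = 1 + 25 = 26
|WG|² = 4 + 9 = 13
|WH|² = 16 + 36 = 52
|WJ|² = 4 + 4 = 8
|WK|² = 9 + 25 = 34
W is equidistant from A and D (both at squared distance 5), and every other site is strictly farther — so W lies on the A–D Voronoi edge.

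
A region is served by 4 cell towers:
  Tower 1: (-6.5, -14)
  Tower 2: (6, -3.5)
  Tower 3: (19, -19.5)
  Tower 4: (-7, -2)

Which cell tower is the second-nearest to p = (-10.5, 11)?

Tower 2

Squared Euclidean distances:
d²(p, Tower 1) = (-10.5−(-6.5))² + (11−(-14))² = 16 + 625 = 641
d²(p, Tower 2) = (-10.5−6)² + (11−(-3.5))² = 272.25 + 210.25 = 482.5
d²(p, Tower 3) = (-10.5−19)² + (11−(-19.5))² = 870.25 + 930.25 = 1800.5
d²(p, Tower 4) = (-10.5−(-7))² + (11−(-2))² = 12.25 + 169 = 181.25
Sorted ascending: Tower 4, Tower 2, Tower 1, … — the second-nearest is Tower 2.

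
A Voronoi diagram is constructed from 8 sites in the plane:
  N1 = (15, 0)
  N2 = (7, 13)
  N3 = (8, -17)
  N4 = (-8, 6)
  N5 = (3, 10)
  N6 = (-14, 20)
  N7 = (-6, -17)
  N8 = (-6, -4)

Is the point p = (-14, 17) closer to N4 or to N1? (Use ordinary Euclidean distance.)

N4

Compare squared distances:
|pN4|² = (-14−(-8))² + (17−6)² = 36 + 121 = 157
|pN1|² = (-14−15)² + (17−0)² = 841 + 289 = 1130
157 < 1130, so N4 is closer.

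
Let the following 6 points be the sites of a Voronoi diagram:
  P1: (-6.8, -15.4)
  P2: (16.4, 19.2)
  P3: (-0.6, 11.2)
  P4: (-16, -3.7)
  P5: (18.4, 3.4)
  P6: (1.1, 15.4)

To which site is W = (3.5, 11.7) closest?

P3

Compare squared distances (the ordering matches that of the actual distances):
|WP1|² = (3.5−(-6.8))² + (11.7−(-15.4))² = 106.09 + 734.41 = 840.5
|WP2|² = (3.5−16.4)² + (11.7−19.2)² = 166.41 + 56.25 = 222.66
|WP3|² = (3.5−(-0.6))² + (11.7−11.2)² = 16.81 + 0.25 = 17.06
|WP4|² = (3.5−(-16))² + (11.7−(-3.7))² = 380.25 + 237.16 = 617.41
|WP5|² = (3.5−18.4)² + (11.7−3.4)² = 222.01 + 68.89 = 290.9
|WP6|² = (3.5−1.1)² + (11.7−15.4)² = 5.76 + 13.69 = 19.45
The smallest is to P3, so W lies in the Voronoi region of P3.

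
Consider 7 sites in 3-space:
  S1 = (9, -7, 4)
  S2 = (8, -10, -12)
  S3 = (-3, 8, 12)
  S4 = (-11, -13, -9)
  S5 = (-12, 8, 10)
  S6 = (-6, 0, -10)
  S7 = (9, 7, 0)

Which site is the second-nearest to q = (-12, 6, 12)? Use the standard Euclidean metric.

Since √ is increasing, it suffices to compare squared distances:
|qS1|² = (-12−9)² + (6−(-7))² + (12−4)² = 441 + 169 + 64 = 674
|qS2|² = (-12−8)² + (6−(-10))² + (12−(-12))² = 400 + 256 + 576 = 1232
|qS3|² = (-12−(-3))² + (6−8)² + (12−12)² = 81 + 4 + 0 = 85
|qS4|² = (-12−(-11))² + (6−(-13))² + (12−(-9))² = 1 + 361 + 441 = 803
|qS5|² = (-12−(-12))² + (6−8)² + (12−10)² = 0 + 4 + 4 = 8
|qS6|² = (-12−(-6))² + (6−0)² + (12−(-10))² = 36 + 36 + 484 = 556
|qS7|² = (-12−9)² + (6−7)² + (12−0)² = 441 + 1 + 144 = 586
Sorted ascending: S5, S3, S6, … — the second-nearest is S3.

S3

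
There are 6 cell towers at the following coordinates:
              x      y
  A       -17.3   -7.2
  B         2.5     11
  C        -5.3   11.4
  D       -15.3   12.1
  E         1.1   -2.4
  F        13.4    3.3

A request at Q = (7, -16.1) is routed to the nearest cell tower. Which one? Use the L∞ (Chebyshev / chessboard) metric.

d(Q,A) = max(24.3, 8.9) = 24.3
d(Q,B) = max(4.5, 27.1) = 27.1
d(Q,C) = max(12.3, 27.5) = 27.5
d(Q,D) = max(22.3, 28.2) = 28.2
d(Q,E) = max(5.9, 13.7) = 13.7
d(Q,F) = max(6.4, 19.4) = 19.4
The smallest is to E, so Q lies in the Voronoi region of E.

E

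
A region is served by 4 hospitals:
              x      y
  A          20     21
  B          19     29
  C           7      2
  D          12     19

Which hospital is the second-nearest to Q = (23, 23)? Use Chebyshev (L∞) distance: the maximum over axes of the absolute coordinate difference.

d(Q,A) = max(3, 2) = 3
d(Q,B) = max(4, 6) = 6
d(Q,C) = max(16, 21) = 21
d(Q,D) = max(11, 4) = 11
Sorted ascending: A, B, D, … — the second-nearest is B.

B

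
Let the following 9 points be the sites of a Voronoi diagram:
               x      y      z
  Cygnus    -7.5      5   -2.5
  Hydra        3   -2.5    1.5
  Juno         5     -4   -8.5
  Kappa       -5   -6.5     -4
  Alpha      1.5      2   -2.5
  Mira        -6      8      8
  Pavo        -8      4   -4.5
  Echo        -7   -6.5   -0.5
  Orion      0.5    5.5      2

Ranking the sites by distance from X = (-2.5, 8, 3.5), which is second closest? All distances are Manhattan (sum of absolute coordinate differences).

d(X, Cygnus) = 5 + 3 + 6 = 14
d(X, Hydra) = 5.5 + 10.5 + 2 = 18
d(X, Juno) = 7.5 + 12 + 12 = 31.5
d(X, Kappa) = 2.5 + 14.5 + 7.5 = 24.5
d(X, Alpha) = 4 + 6 + 6 = 16
d(X, Mira) = 3.5 + 0 + 4.5 = 8
d(X, Pavo) = 5.5 + 4 + 8 = 17.5
d(X, Echo) = 4.5 + 14.5 + 4 = 23
d(X, Orion) = 3 + 2.5 + 1.5 = 7
Sorted ascending: Orion, Mira, Cygnus, … — the second-nearest is Mira.

Mira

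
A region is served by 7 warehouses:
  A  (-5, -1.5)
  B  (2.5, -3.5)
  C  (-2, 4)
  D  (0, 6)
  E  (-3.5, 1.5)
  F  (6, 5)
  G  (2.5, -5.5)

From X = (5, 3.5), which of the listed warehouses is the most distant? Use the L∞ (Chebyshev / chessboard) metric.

d(X,A) = max(10, 5) = 10
d(X,B) = max(2.5, 7) = 7
d(X,C) = max(7, 0.5) = 7
d(X,D) = max(5, 2.5) = 5
d(X,E) = max(8.5, 2) = 8.5
d(X,F) = max(1, 1.5) = 1.5
d(X,G) = max(2.5, 9) = 9
The largest is to A.

A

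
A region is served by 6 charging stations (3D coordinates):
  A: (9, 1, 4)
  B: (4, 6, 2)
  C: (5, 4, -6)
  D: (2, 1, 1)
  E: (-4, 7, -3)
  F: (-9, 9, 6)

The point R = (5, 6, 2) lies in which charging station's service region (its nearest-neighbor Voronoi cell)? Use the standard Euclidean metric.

B

Compare squared distances (the ordering matches that of the actual distances):
|RA|² = (5−9)² + (6−1)² + (2−4)² = 16 + 25 + 4 = 45
|RB|² = (5−4)² + (6−6)² + (2−2)² = 1 + 0 + 0 = 1
|RC|² = (5−5)² + (6−4)² + (2−(-6))² = 0 + 4 + 64 = 68
|RD|² = (5−2)² + (6−1)² + (2−1)² = 9 + 25 + 1 = 35
|RE|² = (5−(-4))² + (6−7)² + (2−(-3))² = 81 + 1 + 25 = 107
|RF|² = (5−(-9))² + (6−9)² + (2−6)² = 196 + 9 + 16 = 221
Minimum is at B.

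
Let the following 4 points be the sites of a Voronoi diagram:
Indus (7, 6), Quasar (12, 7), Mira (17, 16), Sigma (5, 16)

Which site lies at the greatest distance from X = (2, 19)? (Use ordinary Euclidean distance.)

Quasar

Squared Euclidean distances:
d²(X, Indus) = 25 + 169 = 194
d²(X, Quasar) = 100 + 144 = 244
d²(X, Mira) = 225 + 9 = 234
d²(X, Sigma) = 9 + 9 = 18
The largest is to Quasar.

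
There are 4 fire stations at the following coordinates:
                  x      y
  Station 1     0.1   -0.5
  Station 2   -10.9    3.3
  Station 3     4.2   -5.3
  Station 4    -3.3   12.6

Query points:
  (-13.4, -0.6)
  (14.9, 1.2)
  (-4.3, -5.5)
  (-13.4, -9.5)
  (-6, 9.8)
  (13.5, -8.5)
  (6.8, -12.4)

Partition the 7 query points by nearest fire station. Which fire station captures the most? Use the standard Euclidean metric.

(-13.4, -0.6) — d² to each: Station 1:182.26, Station 2:21.46, Station 3:331.85, Station 4:276.25 → nearest is Station 2
(14.9, 1.2) — d² to each: Station 1:221.93, Station 2:670.05, Station 3:156.74, Station 4:461.2 → nearest is Station 3
(-4.3, -5.5) — d² to each: Station 1:44.36, Station 2:121, Station 3:72.29, Station 4:328.61 → nearest is Station 1
(-13.4, -9.5) — d² to each: Station 1:263.25, Station 2:170.09, Station 3:327.4, Station 4:590.42 → nearest is Station 2
(-6, 9.8) — d² to each: Station 1:143.3, Station 2:66.26, Station 3:332.05, Station 4:15.13 → nearest is Station 4
(13.5, -8.5) — d² to each: Station 1:243.56, Station 2:734.6, Station 3:96.73, Station 4:727.45 → nearest is Station 3
(6.8, -12.4) — d² to each: Station 1:186.5, Station 2:559.78, Station 3:57.17, Station 4:727.01 → nearest is Station 3
Tally — Station 1:1, Station 2:2, Station 3:3, Station 4:1. Station 3 captures the most (3).

Station 3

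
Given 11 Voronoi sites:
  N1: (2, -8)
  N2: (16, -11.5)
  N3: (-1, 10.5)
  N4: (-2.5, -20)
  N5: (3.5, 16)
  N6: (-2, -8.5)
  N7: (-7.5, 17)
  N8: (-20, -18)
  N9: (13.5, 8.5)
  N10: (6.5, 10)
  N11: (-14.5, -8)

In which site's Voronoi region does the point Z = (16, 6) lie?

Compare squared distances (the ordering matches that of the actual distances):
|ZN1|² = (16−2)² + (6−(-8))² = 196 + 196 = 392
|ZN2|² = (16−16)² + (6−(-11.5))² = 0 + 306.25 = 306.25
|ZN3|² = (16−(-1))² + (6−10.5)² = 289 + 20.25 = 309.25
|ZN4|² = (16−(-2.5))² + (6−(-20))² = 342.25 + 676 = 1018.25
|ZN5|² = (16−3.5)² + (6−16)² = 156.25 + 100 = 256.25
|ZN6|² = (16−(-2))² + (6−(-8.5))² = 324 + 210.25 = 534.25
|ZN7|² = (16−(-7.5))² + (6−17)² = 552.25 + 121 = 673.25
|ZN8|² = (16−(-20))² + (6−(-18))² = 1296 + 576 = 1872
|ZN9|² = (16−13.5)² + (6−8.5)² = 6.25 + 6.25 = 12.5
d²(Z, N10) = (16−6.5)² + (6−10)² = 90.25 + 16 = 106.25
d²(Z, N11) = (16−(-14.5))² + (6−(-8))² = 930.25 + 196 = 1126.25
N9 is nearest.

N9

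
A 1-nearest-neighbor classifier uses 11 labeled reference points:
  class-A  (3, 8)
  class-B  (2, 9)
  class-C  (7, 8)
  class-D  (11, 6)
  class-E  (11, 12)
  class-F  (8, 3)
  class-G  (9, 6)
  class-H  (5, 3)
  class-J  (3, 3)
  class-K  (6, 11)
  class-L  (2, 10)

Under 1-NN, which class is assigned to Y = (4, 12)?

Since √ is increasing, it suffices to compare squared distances:
d²(Y, class-A) = (4−3)² + (12−8)² = 1 + 16 = 17
d²(Y, class-B) = (4−2)² + (12−9)² = 4 + 9 = 13
d²(Y, class-C) = (4−7)² + (12−8)² = 9 + 16 = 25
d²(Y, class-D) = (4−11)² + (12−6)² = 49 + 36 = 85
d²(Y, class-E) = (4−11)² + (12−12)² = 49 + 0 = 49
d²(Y, class-F) = (4−8)² + (12−3)² = 16 + 81 = 97
d²(Y, class-G) = (4−9)² + (12−6)² = 25 + 36 = 61
d²(Y, class-H) = (4−5)² + (12−3)² = 1 + 81 = 82
d²(Y, class-J) = (4−3)² + (12−3)² = 1 + 81 = 82
d²(Y, class-K) = (4−6)² + (12−11)² = 4 + 1 = 5
d²(Y, class-L) = (4−2)² + (12−10)² = 4 + 4 = 8
Minimum is at class-K.

class-K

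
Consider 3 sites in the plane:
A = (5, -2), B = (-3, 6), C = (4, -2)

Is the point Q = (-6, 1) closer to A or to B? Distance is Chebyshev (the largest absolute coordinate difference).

B

d(Q,A) = max(11, 3) = 11
d(Q,B) = max(3, 5) = 5
11 > 5, so B is closer.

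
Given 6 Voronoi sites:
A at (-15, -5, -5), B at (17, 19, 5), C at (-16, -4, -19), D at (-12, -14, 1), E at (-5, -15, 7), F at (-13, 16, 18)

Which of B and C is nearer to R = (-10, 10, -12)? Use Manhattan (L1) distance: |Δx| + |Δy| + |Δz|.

d(R,B) = |-10−17| + |10−19| + |-12−5| = 27 + 9 + 17 = 53
d(R,C) = |-10−(-16)| + |10−(-4)| + |-12−(-19)| = 6 + 14 + 7 = 27
53 > 27, so C is closer.

C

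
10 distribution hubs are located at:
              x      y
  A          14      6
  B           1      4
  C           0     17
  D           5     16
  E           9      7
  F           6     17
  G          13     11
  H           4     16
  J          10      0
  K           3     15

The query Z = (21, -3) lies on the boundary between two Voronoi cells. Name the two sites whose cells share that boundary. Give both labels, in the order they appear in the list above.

A and J

Squared distances from Z to each site:
|ZA|² = (21−14)² + (-3−6)² = 49 + 81 = 130
|ZB|² = (21−1)² + (-3−4)² = 400 + 49 = 449
|ZC|² = (21−0)² + (-3−17)² = 441 + 400 = 841
|ZD|² = (21−5)² + (-3−16)² = 256 + 361 = 617
|ZE|² = (21−9)² + (-3−7)² = 144 + 100 = 244
|ZF|² = (21−6)² + (-3−17)² = 225 + 400 = 625
|ZG|² = (21−13)² + (-3−11)² = 64 + 196 = 260
|ZH|² = (21−4)² + (-3−16)² = 289 + 361 = 650
|ZJ|² = (21−10)² + (-3−0)² = 121 + 9 = 130
|ZK|² = (21−3)² + (-3−15)² = 324 + 324 = 648
Z is equidistant from A and J (both at squared distance 130), and every other site is strictly farther — so Z lies on the A–J Voronoi edge.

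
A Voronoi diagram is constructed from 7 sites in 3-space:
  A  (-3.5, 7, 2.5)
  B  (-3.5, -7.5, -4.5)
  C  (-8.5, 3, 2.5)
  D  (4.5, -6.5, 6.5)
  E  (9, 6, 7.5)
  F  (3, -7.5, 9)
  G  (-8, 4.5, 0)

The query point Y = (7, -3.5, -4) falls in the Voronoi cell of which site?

Since √ is increasing, it suffices to compare squared distances:
|YA|² = (7−(-3.5))² + (-3.5−7)² + (-4−2.5)² = 110.25 + 110.25 + 42.25 = 262.75
|YB|² = (7−(-3.5))² + (-3.5−(-7.5))² + (-4−(-4.5))² = 110.25 + 16 + 0.25 = 126.5
|YC|² = (7−(-8.5))² + (-3.5−3)² + (-4−2.5)² = 240.25 + 42.25 + 42.25 = 324.75
|YD|² = (7−4.5)² + (-3.5−(-6.5))² + (-4−6.5)² = 6.25 + 9 + 110.25 = 125.5
|YE|² = (7−9)² + (-3.5−6)² + (-4−7.5)² = 4 + 90.25 + 132.25 = 226.5
|YF|² = (7−3)² + (-3.5−(-7.5))² + (-4−9)² = 16 + 16 + 169 = 201
|YG|² = (7−(-8))² + (-3.5−4.5)² + (-4−0)² = 225 + 64 + 16 = 305
The smallest is to D, so Y lies in the Voronoi region of D.

D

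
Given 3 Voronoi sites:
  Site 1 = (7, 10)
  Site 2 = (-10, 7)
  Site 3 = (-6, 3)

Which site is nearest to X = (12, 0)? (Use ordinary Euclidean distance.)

Site 1

Squared Euclidean distances:
d²(X, Site 1) = (12−7)² + (0−10)² = 25 + 100 = 125
d²(X, Site 2) = (12−(-10))² + (0−7)² = 484 + 49 = 533
d²(X, Site 3) = (12−(-6))² + (0−3)² = 324 + 9 = 333
Site 1 is nearest.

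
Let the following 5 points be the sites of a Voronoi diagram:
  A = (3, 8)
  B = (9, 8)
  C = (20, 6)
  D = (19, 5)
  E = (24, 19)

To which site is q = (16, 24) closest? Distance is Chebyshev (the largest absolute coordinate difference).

E

d(q,A) = max(13, 16) = 16
d(q,B) = max(7, 16) = 16
d(q,C) = max(4, 18) = 18
d(q,D) = max(3, 19) = 19
d(q,E) = max(8, 5) = 8
Minimum is at E.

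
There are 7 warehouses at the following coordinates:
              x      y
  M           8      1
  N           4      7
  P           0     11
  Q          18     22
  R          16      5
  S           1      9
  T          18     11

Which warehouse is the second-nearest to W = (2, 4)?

Since √ is increasing, it suffices to compare squared distances:
|WM|² = (2−8)² + (4−1)² = 36 + 9 = 45
|WN|² = (2−4)² + (4−7)² = 4 + 9 = 13
|WP|² = (2−0)² + (4−11)² = 4 + 49 = 53
|WQ|² = (2−18)² + (4−22)² = 256 + 324 = 580
|WR|² = (2−16)² + (4−5)² = 196 + 1 = 197
|WS|² = (2−1)² + (4−9)² = 1 + 25 = 26
|WT|² = (2−18)² + (4−11)² = 256 + 49 = 305
Sorted ascending: N, S, M, … — the second-nearest is S.

S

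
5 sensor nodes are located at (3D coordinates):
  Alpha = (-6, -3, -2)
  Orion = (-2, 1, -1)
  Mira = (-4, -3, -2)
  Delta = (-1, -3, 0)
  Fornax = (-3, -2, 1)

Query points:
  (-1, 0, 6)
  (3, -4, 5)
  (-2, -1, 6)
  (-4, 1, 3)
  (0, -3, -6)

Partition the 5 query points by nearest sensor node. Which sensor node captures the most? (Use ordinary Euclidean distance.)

Fornax

(-1, 0, 6) — d² to each: Alpha:98, Orion:51, Mira:82, Delta:45, Fornax:33 → nearest is Fornax
(3, -4, 5) — d² to each: Alpha:131, Orion:86, Mira:99, Delta:42, Fornax:56 → nearest is Delta
(-2, -1, 6) — d² to each: Alpha:84, Orion:53, Mira:72, Delta:41, Fornax:27 → nearest is Fornax
(-4, 1, 3) — d² to each: Alpha:45, Orion:20, Mira:41, Delta:34, Fornax:14 → nearest is Fornax
(0, -3, -6) — d² to each: Alpha:52, Orion:45, Mira:32, Delta:37, Fornax:59 → nearest is Mira
Tally — Mira:1, Delta:1, Fornax:3. Fornax captures the most (3).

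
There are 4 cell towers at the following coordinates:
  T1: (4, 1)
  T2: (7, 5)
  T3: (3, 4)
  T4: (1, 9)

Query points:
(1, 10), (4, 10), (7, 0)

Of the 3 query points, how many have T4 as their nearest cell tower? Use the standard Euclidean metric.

2

(1, 10) — d² to each: T1:90, T2:61, T3:40, T4:1 → nearest is T4
(4, 10) — d² to each: T1:81, T2:34, T3:37, T4:10 → nearest is T4
(7, 0) — d² to each: T1:10, T2:25, T3:32, T4:117 → nearest is T1
2 of the 3 points have T4 as nearest.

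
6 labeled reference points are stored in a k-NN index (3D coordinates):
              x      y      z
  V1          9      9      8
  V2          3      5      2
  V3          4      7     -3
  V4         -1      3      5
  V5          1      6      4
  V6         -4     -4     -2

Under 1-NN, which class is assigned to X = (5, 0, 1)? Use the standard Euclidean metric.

V2

Squared Euclidean distances:
|XV1|² = (5−9)² + (0−9)² + (1−8)² = 16 + 81 + 49 = 146
|XV2|² = (5−3)² + (0−5)² + (1−2)² = 4 + 25 + 1 = 30
|XV3|² = (5−4)² + (0−7)² + (1−(-3))² = 1 + 49 + 16 = 66
|XV4|² = (5−(-1))² + (0−3)² + (1−5)² = 36 + 9 + 16 = 61
|XV5|² = (5−1)² + (0−6)² + (1−4)² = 16 + 36 + 9 = 61
|XV6|² = (5−(-4))² + (0−(-4))² + (1−(-2))² = 81 + 16 + 9 = 106
The smallest is to V2, so X lies in the Voronoi region of V2.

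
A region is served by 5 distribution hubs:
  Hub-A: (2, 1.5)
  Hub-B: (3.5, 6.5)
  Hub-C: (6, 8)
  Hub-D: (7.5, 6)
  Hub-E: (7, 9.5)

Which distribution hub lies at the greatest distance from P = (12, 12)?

Hub-A

Compare squared distances (the ordering matches that of the actual distances):
d²(P, Hub-A) = (12−2)² + (12−1.5)² = 100 + 110.25 = 210.25
d²(P, Hub-B) = (12−3.5)² + (12−6.5)² = 72.25 + 30.25 = 102.5
d²(P, Hub-C) = (12−6)² + (12−8)² = 36 + 16 = 52
d²(P, Hub-D) = (12−7.5)² + (12−6)² = 20.25 + 36 = 56.25
d²(P, Hub-E) = (12−7)² + (12−9.5)² = 25 + 6.25 = 31.25
The largest is to Hub-A.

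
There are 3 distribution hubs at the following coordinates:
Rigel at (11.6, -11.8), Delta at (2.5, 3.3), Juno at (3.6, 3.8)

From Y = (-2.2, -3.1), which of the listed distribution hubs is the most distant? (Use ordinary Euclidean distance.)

Since √ is increasing, it suffices to compare squared distances:
d²(Y, Rigel) = 190.44 + 75.69 = 266.13
d²(Y, Delta) = 22.09 + 40.96 = 63.05
d²(Y, Juno) = 33.64 + 47.61 = 81.25
The largest is to Rigel.

Rigel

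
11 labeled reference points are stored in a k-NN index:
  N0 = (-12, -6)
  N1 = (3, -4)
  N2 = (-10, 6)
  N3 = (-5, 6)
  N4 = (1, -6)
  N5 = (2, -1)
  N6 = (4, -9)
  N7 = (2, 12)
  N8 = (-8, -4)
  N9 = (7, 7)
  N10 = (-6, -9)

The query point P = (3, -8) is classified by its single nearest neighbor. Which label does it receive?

Since √ is increasing, it suffices to compare squared distances:
|PN0|² = (3−(-12))² + (-8−(-6))² = 225 + 4 = 229
|PN1|² = (3−3)² + (-8−(-4))² = 0 + 16 = 16
|PN2|² = (3−(-10))² + (-8−6)² = 169 + 196 = 365
|PN3|² = (3−(-5))² + (-8−6)² = 64 + 196 = 260
|PN4|² = (3−1)² + (-8−(-6))² = 4 + 4 = 8
|PN5|² = (3−2)² + (-8−(-1))² = 1 + 49 = 50
|PN6|² = (3−4)² + (-8−(-9))² = 1 + 1 = 2
|PN7|² = (3−2)² + (-8−12)² = 1 + 400 = 401
|PN8|² = (3−(-8))² + (-8−(-4))² = 121 + 16 = 137
|PN9|² = (3−7)² + (-8−7)² = 16 + 225 = 241
d²(P, N10) = (3−(-6))² + (-8−(-9))² = 81 + 1 = 82
Minimum is at N6.

N6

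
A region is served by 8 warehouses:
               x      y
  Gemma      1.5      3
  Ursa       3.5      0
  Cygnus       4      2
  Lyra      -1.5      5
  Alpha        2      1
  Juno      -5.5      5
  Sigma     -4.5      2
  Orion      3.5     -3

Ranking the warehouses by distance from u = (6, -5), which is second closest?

Compare squared distances (the ordering matches that of the actual distances):
d²(u, Gemma) = (6−1.5)² + (-5−3)² = 20.25 + 64 = 84.25
d²(u, Ursa) = (6−3.5)² + (-5−0)² = 6.25 + 25 = 31.25
d²(u, Cygnus) = (6−4)² + (-5−2)² = 4 + 49 = 53
d²(u, Lyra) = (6−(-1.5))² + (-5−5)² = 56.25 + 100 = 156.25
d²(u, Alpha) = (6−2)² + (-5−1)² = 16 + 36 = 52
d²(u, Juno) = (6−(-5.5))² + (-5−5)² = 132.25 + 100 = 232.25
d²(u, Sigma) = (6−(-4.5))² + (-5−2)² = 110.25 + 49 = 159.25
d²(u, Orion) = (6−3.5)² + (-5−(-3))² = 6.25 + 4 = 10.25
Sorted ascending: Orion, Ursa, Alpha, … — the second-nearest is Ursa.

Ursa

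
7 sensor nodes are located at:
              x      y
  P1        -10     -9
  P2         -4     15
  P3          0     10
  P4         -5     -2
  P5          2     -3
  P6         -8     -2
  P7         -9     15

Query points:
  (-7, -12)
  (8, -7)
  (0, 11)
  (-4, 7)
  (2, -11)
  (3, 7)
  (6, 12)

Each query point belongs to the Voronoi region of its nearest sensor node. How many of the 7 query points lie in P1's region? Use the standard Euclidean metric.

1

(-7, -12) — d² to each: P1:18, P2:738, P3:533, P4:104, P5:162, P6:101, P7:733 → nearest is P1
(8, -7) — d² to each: P1:328, P2:628, P3:353, P4:194, P5:52, P6:281, P7:773 → nearest is P5
(0, 11) — d² to each: P1:500, P2:32, P3:1, P4:194, P5:200, P6:233, P7:97 → nearest is P3
(-4, 7) — d² to each: P1:292, P2:64, P3:25, P4:82, P5:136, P6:97, P7:89 → nearest is P3
(2, -11) — d² to each: P1:148, P2:712, P3:445, P4:130, P5:64, P6:181, P7:797 → nearest is P5
(3, 7) — d² to each: P1:425, P2:113, P3:18, P4:145, P5:101, P6:202, P7:208 → nearest is P3
(6, 12) — d² to each: P1:697, P2:109, P3:40, P4:317, P5:241, P6:392, P7:234 → nearest is P3
1 of the 7 points has P1 as nearest.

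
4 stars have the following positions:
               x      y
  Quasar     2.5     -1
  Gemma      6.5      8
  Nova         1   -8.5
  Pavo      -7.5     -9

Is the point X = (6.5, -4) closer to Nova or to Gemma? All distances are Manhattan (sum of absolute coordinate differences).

Nova

d(X, Nova) = |6.5−1| + |-4−(-8.5)| = 5.5 + 4.5 = 10
d(X, Gemma) = |6.5−6.5| + |-4−8| = 0 + 12 = 12
10 < 12, so Nova is closer.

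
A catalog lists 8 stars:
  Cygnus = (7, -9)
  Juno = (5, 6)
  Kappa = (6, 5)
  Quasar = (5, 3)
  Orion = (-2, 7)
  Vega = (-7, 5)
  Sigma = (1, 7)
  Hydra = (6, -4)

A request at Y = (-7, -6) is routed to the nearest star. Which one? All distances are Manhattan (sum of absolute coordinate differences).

d(Y, Cygnus) = 14 + 3 = 17
d(Y, Juno) = 12 + 12 = 24
d(Y, Kappa) = 13 + 11 = 24
d(Y, Quasar) = 12 + 9 = 21
d(Y, Orion) = 5 + 13 = 18
d(Y, Vega) = 0 + 11 = 11
d(Y, Sigma) = 8 + 13 = 21
d(Y, Hydra) = 13 + 2 = 15
Minimum is at Vega.

Vega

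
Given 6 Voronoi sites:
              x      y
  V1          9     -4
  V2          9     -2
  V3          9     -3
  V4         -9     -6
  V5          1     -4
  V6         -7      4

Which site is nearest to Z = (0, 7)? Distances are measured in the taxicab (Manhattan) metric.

d(Z,V1) = |0−9| + |7−(-4)| = 9 + 11 = 20
d(Z,V2) = |0−9| + |7−(-2)| = 9 + 9 = 18
d(Z,V3) = |0−9| + |7−(-3)| = 9 + 10 = 19
d(Z,V4) = |0−(-9)| + |7−(-6)| = 9 + 13 = 22
d(Z,V5) = |0−1| + |7−(-4)| = 1 + 11 = 12
d(Z,V6) = |0−(-7)| + |7−4| = 7 + 3 = 10
Minimum is at V6.

V6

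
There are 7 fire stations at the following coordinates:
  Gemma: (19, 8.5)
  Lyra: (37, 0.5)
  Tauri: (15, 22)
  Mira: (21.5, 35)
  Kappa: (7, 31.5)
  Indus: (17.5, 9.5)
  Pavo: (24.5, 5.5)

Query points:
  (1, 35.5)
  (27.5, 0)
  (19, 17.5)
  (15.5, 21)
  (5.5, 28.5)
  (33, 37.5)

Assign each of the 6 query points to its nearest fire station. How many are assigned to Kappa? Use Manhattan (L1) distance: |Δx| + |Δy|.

(1, 35.5) — d to each: Gemma:45, Lyra:71, Tauri:27.5, Mira:21, Kappa:10, Indus:42.5, Pavo:53.5 → nearest is Kappa
(27.5, 0) — d to each: Gemma:17, Lyra:10, Tauri:34.5, Mira:41, Kappa:52, Indus:19.5, Pavo:8.5 → nearest is Pavo
(19, 17.5) — d to each: Gemma:9, Lyra:35, Tauri:8.5, Mira:20, Kappa:26, Indus:9.5, Pavo:17.5 → nearest is Tauri
(15.5, 21) — d to each: Gemma:16, Lyra:42, Tauri:1.5, Mira:20, Kappa:19, Indus:13.5, Pavo:24.5 → nearest is Tauri
(5.5, 28.5) — d to each: Gemma:33.5, Lyra:59.5, Tauri:16, Mira:22.5, Kappa:4.5, Indus:31, Pavo:42 → nearest is Kappa
(33, 37.5) — d to each: Gemma:43, Lyra:41, Tauri:33.5, Mira:14, Kappa:32, Indus:43.5, Pavo:40.5 → nearest is Mira
2 of the 6 points have Kappa as nearest.

2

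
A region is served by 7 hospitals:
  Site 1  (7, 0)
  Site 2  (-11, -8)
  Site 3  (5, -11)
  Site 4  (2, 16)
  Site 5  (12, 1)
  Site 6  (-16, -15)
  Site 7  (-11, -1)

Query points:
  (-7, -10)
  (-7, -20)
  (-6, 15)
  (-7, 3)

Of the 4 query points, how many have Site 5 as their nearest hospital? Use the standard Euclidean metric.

0

(-7, -10) — d² to each: Site 1:296, Site 2:20, Site 3:145, Site 4:757, Site 5:482, Site 6:106, Site 7:97 → nearest is Site 2
(-7, -20) — d² to each: Site 1:596, Site 2:160, Site 3:225, Site 4:1377, Site 5:802, Site 6:106, Site 7:377 → nearest is Site 6
(-6, 15) — d² to each: Site 1:394, Site 2:554, Site 3:797, Site 4:65, Site 5:520, Site 6:1000, Site 7:281 → nearest is Site 4
(-7, 3) — d² to each: Site 1:205, Site 2:137, Site 3:340, Site 4:250, Site 5:365, Site 6:405, Site 7:32 → nearest is Site 7
0 of the 4 points have Site 5 as nearest.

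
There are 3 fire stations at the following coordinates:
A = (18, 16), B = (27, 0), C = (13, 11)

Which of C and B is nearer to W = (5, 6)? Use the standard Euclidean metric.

Compare squared distances:
|WC|² = (5−13)² + (6−11)² = 64 + 25 = 89
|WB|² = (5−27)² + (6−0)² = 484 + 36 = 520
89 < 520, so C is closer.

C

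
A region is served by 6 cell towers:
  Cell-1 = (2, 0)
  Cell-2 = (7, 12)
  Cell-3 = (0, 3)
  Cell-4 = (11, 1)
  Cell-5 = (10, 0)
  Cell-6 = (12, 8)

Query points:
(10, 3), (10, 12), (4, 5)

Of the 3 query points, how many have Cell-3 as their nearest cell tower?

1

(10, 3) — d² to each: Cell-1:73, Cell-2:90, Cell-3:100, Cell-4:5, Cell-5:9, Cell-6:29 → nearest is Cell-4
(10, 12) — d² to each: Cell-1:208, Cell-2:9, Cell-3:181, Cell-4:122, Cell-5:144, Cell-6:20 → nearest is Cell-2
(4, 5) — d² to each: Cell-1:29, Cell-2:58, Cell-3:20, Cell-4:65, Cell-5:61, Cell-6:73 → nearest is Cell-3
1 of the 3 points has Cell-3 as nearest.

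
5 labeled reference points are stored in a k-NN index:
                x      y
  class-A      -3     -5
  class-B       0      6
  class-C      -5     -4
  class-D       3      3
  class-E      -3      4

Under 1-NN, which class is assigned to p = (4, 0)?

class-D

Compare squared distances (the ordering matches that of the actual distances):
d²(p, class-A) = 49 + 25 = 74
d²(p, class-B) = 16 + 36 = 52
d²(p, class-C) = 81 + 16 = 97
d²(p, class-D) = 1 + 9 = 10
d²(p, class-E) = 49 + 16 = 65
class-D is nearest.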